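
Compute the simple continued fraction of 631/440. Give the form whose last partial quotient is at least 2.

[1; 2, 3, 3, 2, 2, 3]

631 = 1·440 + 191
440 = 2·191 + 58
191 = 3·58 + 17
58 = 3·17 + 7
17 = 2·7 + 3
7 = 2·3 + 1
3 = 3·1 + 0  (stop)
So 631/440 = [1; 2, 3, 3, 2, 2, 3].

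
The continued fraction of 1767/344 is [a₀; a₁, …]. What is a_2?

3

1767 = 5·344 + 47   →  a_0 = 5
344 = 7·47 + 15   →  a_1 = 7
47 = 3·15 + 2   →  a_2 = 3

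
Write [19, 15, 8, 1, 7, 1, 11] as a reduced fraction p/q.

274019/14372

Using pₖ = aₖpₖ₋₁ + pₖ₋₂ and qₖ = aₖqₖ₋₁ + qₖ₋₂:
  k=0: a=19, p=19, q=1
  k=1: a=15, p=286, q=15
  k=2: a=8, p=2307, q=121
  k=3: a=1, p=2593, q=136
  k=4: a=7, p=20458, q=1073
  k=5: a=1, p=23051, q=1209
  k=6: a=11, p=274019, q=14372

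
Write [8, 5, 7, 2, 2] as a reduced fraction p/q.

Fold from the inside: start with 2/1.
  2 + 1/2 = 5/2
  7 + 2/5 = 37/5
  5 + 5/37 = 190/37
  8 + 37/190 = 1557/190

1557/190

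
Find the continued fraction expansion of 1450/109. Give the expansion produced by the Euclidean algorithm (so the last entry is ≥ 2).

1450 = 13×109 + 33
109 = 3×33 + 10
33 = 3×10 + 3
10 = 3×3 + 1
3 = 3×1 + 0  (stop)
So 1450/109 = [13; 3, 3, 3, 3].

[13; 3, 3, 3, 3]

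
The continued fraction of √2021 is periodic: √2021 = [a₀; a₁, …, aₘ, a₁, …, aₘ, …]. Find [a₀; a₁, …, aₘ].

[44; 1, 21, 2, 21, 1, 88]

a₀ = ⌊√2021⌋ = 44.
With m₀=0, d₀=1 and mₖ₊₁ = dₖaₖ − mₖ, dₖ₊₁ = (n − mₖ₊₁²)/dₖ, aₖ₊₁ = ⌊(a₀+mₖ₊₁)/dₖ₊₁⌋:
  k=1: m=44, d=85, a=1
  k=2: m=41, d=4, a=21
  k=3: m=43, d=43, a=2
  k=4: m=43, d=4, a=21
  k=5: m=41, d=85, a=1
  k=6: m=44, d=1, a=88
d=1 and a=2a₀=88 at k=6, so the next step gives (m, d) = (44, 85) again — its k=1 value — and the period has length 6.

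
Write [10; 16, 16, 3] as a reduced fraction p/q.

7919/787

Fold from the inside: start with 3/1.
  16 + 1/3 = 49/3
  16 + 3/49 = 787/49
  10 + 49/787 = 7919/787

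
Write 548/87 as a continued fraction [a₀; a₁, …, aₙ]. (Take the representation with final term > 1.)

548 = 6×87 + 26
87 = 3×26 + 9
26 = 2×9 + 8
9 = 1×8 + 1
8 = 8×1 + 0  (stop)
So 548/87 = [6; 3, 2, 1, 8].

[6; 3, 2, 1, 8]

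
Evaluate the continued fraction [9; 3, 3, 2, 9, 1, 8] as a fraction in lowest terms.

Fold from the inside: start with 8/1.
  1 + 1/8 = 9/8
  9 + 8/9 = 89/9
  2 + 9/89 = 187/89
  3 + 89/187 = 650/187
  3 + 187/650 = 2137/650
  9 + 650/2137 = 19883/2137

19883/2137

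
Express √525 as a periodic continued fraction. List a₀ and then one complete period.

a₀ = ⌊√525⌋ = 22.

[22; 1, 10, 2, 10, 1, 44]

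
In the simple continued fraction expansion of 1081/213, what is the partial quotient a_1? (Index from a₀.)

1081 = 5·213 + 16   →  a_0 = 5
213 = 13·16 + 5   →  a_1 = 13

13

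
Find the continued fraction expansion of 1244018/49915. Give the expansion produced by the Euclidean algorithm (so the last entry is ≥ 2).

[24; 1, 11, 1, 16, 15, 15]

1244018 = 24×49915 + 46058
49915 = 1×46058 + 3857
46058 = 11×3857 + 3631
3857 = 1×3631 + 226
3631 = 16×226 + 15
226 = 15×15 + 1
15 = 15×1 + 0  (stop)
So 1244018/49915 = [24; 1, 11, 1, 16, 15, 15].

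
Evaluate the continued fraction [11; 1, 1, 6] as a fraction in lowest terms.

Using pₖ = aₖpₖ₋₁ + pₖ₋₂ and qₖ = aₖqₖ₋₁ + qₖ₋₂:
  k=0: a=11, p=11, q=1
  k=1: a=1, p=12, q=1
  k=2: a=1, p=23, q=2
  k=3: a=6, p=150, q=13

150/13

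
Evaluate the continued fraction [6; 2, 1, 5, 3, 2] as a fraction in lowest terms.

794/125

Fold from the inside: start with 2/1.
  3 + 1/2 = 7/2
  5 + 2/7 = 37/7
  1 + 7/37 = 44/37
  2 + 37/44 = 125/44
  6 + 44/125 = 794/125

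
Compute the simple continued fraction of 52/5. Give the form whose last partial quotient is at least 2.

52 = 10·5 + 2
5 = 2·2 + 1
2 = 2·1 + 0  (stop)
So 52/5 = [10; 2, 2].

[10; 2, 2]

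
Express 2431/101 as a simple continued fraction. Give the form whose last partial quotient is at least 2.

2431 = 24*101 + 7
101 = 14*7 + 3
7 = 2*3 + 1
3 = 3*1 + 0  (stop)
So 2431/101 = [24; 14, 2, 3].

[24; 14, 2, 3]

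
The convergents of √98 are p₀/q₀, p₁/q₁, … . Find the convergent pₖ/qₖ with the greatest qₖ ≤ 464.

1970/199

√98 = [9; 1, 8, 1, 18, …] (period length 4).
Convergents:
  p_0/q_0 = 9/1
  p_1/q_1 = 10/1
  p_2/q_2 = 89/9
  p_3/q_3 = 99/10
  p_4/q_4 = 1871/189
  p_5/q_5 = 1970/199
  p_6/q_6 = 17631/1781
q_5 = 199 ≤ 464 < 1781 = q_6, so the answer is 1970/199.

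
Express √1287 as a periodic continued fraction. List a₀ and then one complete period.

a₀ = ⌊√1287⌋ = 35.
With m₀=0, d₀=1 and mₖ₊₁ = dₖaₖ − mₖ, dₖ₊₁ = (n − mₖ₊₁²)/dₖ, aₖ₊₁ = ⌊(a₀+mₖ₊₁)/dₖ₊₁⌋:
  k=1: m=35, d=62, a=1
  k=2: m=27, d=9, a=6
  k=3: m=27, d=62, a=1
  k=4: m=35, d=1, a=70
d=1 and a=2a₀=70 at k=4, so the next step gives (m, d) = (35, 62) again — its k=1 value — and the period has length 4.

[35; 1, 6, 1, 70]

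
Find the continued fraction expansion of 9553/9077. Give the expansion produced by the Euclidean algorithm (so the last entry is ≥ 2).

9553 = 1×9077 + 476
9077 = 19×476 + 33
476 = 14×33 + 14
33 = 2×14 + 5
14 = 2×5 + 4
5 = 1×4 + 1
4 = 4×1 + 0  (stop)
So 9553/9077 = [1; 19, 14, 2, 2, 1, 4].

[1; 19, 14, 2, 2, 1, 4]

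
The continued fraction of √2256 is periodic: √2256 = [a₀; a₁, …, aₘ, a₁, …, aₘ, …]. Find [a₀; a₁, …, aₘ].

[47; 2, 94]

a₀ = ⌊√2256⌋ = 47.
With m₀=0, d₀=1 and mₖ₊₁ = dₖaₖ − mₖ, dₖ₊₁ = (n − mₖ₊₁²)/dₖ, aₖ₊₁ = ⌊(a₀+mₖ₊₁)/dₖ₊₁⌋:
  k=1: m=47, d=47, a=2
  k=2: m=47, d=1, a=94
d=1 and a=2a₀=94 at k=2, so the next step gives (m, d) = (47, 47) again — its k=1 value — and the period has length 2.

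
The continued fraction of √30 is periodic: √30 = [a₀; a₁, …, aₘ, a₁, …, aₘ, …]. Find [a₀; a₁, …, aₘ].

a₀ = ⌊√30⌋ = 5.
With m₀=0, d₀=1 and mₖ₊₁ = dₖaₖ − mₖ, dₖ₊₁ = (n − mₖ₊₁²)/dₖ, aₖ₊₁ = ⌊(a₀+mₖ₊₁)/dₖ₊₁⌋:
  k=1: m=5, d=5, a=2
  k=2: m=5, d=1, a=10
d=1 and a=2a₀=10 at k=2, so the next step gives (m, d) = (5, 5) again — its k=1 value — and the period has length 2.

[5; 2, 10]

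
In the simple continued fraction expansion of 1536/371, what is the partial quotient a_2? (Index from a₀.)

1536 = 4·371 + 52   →  a_0 = 4
371 = 7·52 + 7   →  a_1 = 7
52 = 7·7 + 3   →  a_2 = 7

7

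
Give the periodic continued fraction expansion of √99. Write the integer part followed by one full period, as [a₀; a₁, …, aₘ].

[9; 1, 18]

a₀ = ⌊√99⌋ = 9.
With m₀=0, d₀=1 and mₖ₊₁ = dₖaₖ − mₖ, dₖ₊₁ = (n − mₖ₊₁²)/dₖ, aₖ₊₁ = ⌊(a₀+mₖ₊₁)/dₖ₊₁⌋:
  k=1: m=9, d=18, a=1
  k=2: m=9, d=1, a=18
d=1 and a=2a₀=18 at k=2, so the next step gives (m, d) = (9, 18) again — its k=1 value — and the period has length 2.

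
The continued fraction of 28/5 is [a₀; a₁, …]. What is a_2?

1

28 = 5·5 + 3   →  a_0 = 5
5 = 1·3 + 2   →  a_1 = 1
3 = 1·2 + 1   →  a_2 = 1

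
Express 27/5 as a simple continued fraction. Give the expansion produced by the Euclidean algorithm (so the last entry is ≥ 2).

[5; 2, 2]

27 = 5·5 + 2
5 = 2·2 + 1
2 = 2·1 + 0  (stop)
So 27/5 = [5; 2, 2].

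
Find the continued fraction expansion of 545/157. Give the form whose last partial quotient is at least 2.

[3; 2, 8, 4, 2]

545 = 3·157 + 74
157 = 2·74 + 9
74 = 8·9 + 2
9 = 4·2 + 1
2 = 2·1 + 0  (stop)
So 545/157 = [3; 2, 8, 4, 2].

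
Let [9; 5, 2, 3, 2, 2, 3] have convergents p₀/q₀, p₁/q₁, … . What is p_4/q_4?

799/87

Using pₖ = aₖpₖ₋₁ + pₖ₋₂, qₖ = aₖqₖ₋₁ + qₖ₋₂ (with p₋₁=1, p₋₂=0, q₋₁=0, q₋₂=1):
  k=0: a=9, p=9, q=1
  k=1: a=5, p=46, q=5
  k=2: a=2, p=101, q=11
  k=3: a=3, p=349, q=38
  k=4: a=2, p=799, q=87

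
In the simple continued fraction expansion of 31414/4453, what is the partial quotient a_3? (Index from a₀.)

13

31414 = 7·4453 + 243   →  a_0 = 7
4453 = 18·243 + 79   →  a_1 = 18
243 = 3·79 + 6   →  a_2 = 3
79 = 13·6 + 1   →  a_3 = 13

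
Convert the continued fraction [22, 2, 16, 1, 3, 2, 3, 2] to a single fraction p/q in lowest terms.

55157/2453

Using pₖ = aₖpₖ₋₁ + pₖ₋₂ and qₖ = aₖqₖ₋₁ + qₖ₋₂:
  k=0: a=22, p=22, q=1
  k=1: a=2, p=45, q=2
  k=2: a=16, p=742, q=33
  k=3: a=1, p=787, q=35
  k=4: a=3, p=3103, q=138
  k=5: a=2, p=6993, q=311
  k=6: a=3, p=24082, q=1071
  k=7: a=2, p=55157, q=2453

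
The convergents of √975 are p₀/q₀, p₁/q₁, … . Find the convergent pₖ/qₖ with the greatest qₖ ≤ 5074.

√975 = [31; 4, 2, 4, 62, …] (period length 4).
Convergents:
  p_0/q_0 = 31/1
  p_1/q_1 = 125/4
  p_2/q_2 = 281/9
  p_3/q_3 = 1249/40
  p_4/q_4 = 77719/2489
  p_5/q_5 = 312125/9996
q_4 = 2489 ≤ 5074 < 9996 = q_5, so the answer is 77719/2489.

77719/2489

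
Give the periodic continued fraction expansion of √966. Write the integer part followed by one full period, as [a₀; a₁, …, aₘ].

[31; 12, 2, 2, 2, 12, 62]

a₀ = ⌊√966⌋ = 31.
With m₀=0, d₀=1 and mₖ₊₁ = dₖaₖ − mₖ, dₖ₊₁ = (n − mₖ₊₁²)/dₖ, aₖ₊₁ = ⌊(a₀+mₖ₊₁)/dₖ₊₁⌋:
  k=1: m=31, d=5, a=12
  k=2: m=29, d=25, a=2
  k=3: m=21, d=21, a=2
  k=4: m=21, d=25, a=2
  k=5: m=29, d=5, a=12
  k=6: m=31, d=1, a=62
d=1 and a=2a₀=62 at k=6, so the next step gives (m, d) = (31, 5) again — its k=1 value — and the period has length 6.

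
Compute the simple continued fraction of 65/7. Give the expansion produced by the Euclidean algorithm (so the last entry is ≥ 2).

[9; 3, 2]

65 = 9×7 + 2
7 = 3×2 + 1
2 = 2×1 + 0  (stop)
So 65/7 = [9; 3, 2].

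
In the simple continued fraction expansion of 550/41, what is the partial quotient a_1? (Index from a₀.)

550 = 13·41 + 17   →  a_0 = 13
41 = 2·17 + 7   →  a_1 = 2

2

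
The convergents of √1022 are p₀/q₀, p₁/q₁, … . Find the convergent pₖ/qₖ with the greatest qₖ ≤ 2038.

64417/2015

√1022 = [31; 1, 30, 1, 62, …] (period length 4).
Convergents:
  p_0/q_0 = 31/1
  p_1/q_1 = 32/1
  p_2/q_2 = 991/31
  p_3/q_3 = 1023/32
  p_4/q_4 = 64417/2015
  p_5/q_5 = 65440/2047
q_4 = 2015 ≤ 2038 < 2047 = q_5, so the answer is 64417/2015.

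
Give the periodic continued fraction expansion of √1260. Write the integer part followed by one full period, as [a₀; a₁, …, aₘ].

a₀ = ⌊√1260⌋ = 35.
With m₀=0, d₀=1 and mₖ₊₁ = dₖaₖ − mₖ, dₖ₊₁ = (n − mₖ₊₁²)/dₖ, aₖ₊₁ = ⌊(a₀+mₖ₊₁)/dₖ₊₁⌋:
  k=1: m=35, d=35, a=2
  k=2: m=35, d=1, a=70
d=1 and a=2a₀=70 at k=2, so the next step gives (m, d) = (35, 35) again — its k=1 value — and the period has length 2.

[35; 2, 70]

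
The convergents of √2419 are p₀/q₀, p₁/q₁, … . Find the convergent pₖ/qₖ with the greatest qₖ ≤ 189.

√2419 = [49; 5, 2, 5, 98, …] (period length 4).
Convergents:
  p_0/q_0 = 49/1
  p_1/q_1 = 246/5
  p_2/q_2 = 541/11
  p_3/q_3 = 2951/60
  p_4/q_4 = 289739/5891
q_3 = 60 ≤ 189 < 5891 = q_4, so the answer is 2951/60.

2951/60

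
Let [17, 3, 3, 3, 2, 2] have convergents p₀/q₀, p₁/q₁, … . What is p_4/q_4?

Using pₖ = aₖpₖ₋₁ + pₖ₋₂, qₖ = aₖqₖ₋₁ + qₖ₋₂ (with p₋₁=1, p₋₂=0, q₋₁=0, q₋₂=1):
  k=0: a=17, p=17, q=1
  k=1: a=3, p=52, q=3
  k=2: a=3, p=173, q=10
  k=3: a=3, p=571, q=33
  k=4: a=2, p=1315, q=76

1315/76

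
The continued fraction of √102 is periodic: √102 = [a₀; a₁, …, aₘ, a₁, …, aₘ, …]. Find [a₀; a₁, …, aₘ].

[10; 10, 20]

a₀ = ⌊√102⌋ = 10.
With m₀=0, d₀=1 and mₖ₊₁ = dₖaₖ − mₖ, dₖ₊₁ = (n − mₖ₊₁²)/dₖ, aₖ₊₁ = ⌊(a₀+mₖ₊₁)/dₖ₊₁⌋:
  k=1: m=10, d=2, a=10
  k=2: m=10, d=1, a=20
d=1 and a=2a₀=20 at k=2, so the next step gives (m, d) = (10, 2) again — its k=1 value — and the period has length 2.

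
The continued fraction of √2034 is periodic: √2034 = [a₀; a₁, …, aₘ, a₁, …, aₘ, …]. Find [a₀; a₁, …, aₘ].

a₀ = ⌊√2034⌋ = 45.
With m₀=0, d₀=1 and mₖ₊₁ = dₖaₖ − mₖ, dₖ₊₁ = (n − mₖ₊₁²)/dₖ, aₖ₊₁ = ⌊(a₀+mₖ₊₁)/dₖ₊₁⌋:
  k=1: m=45, d=9, a=10
  k=2: m=45, d=1, a=90
d=1 and a=2a₀=90 at k=2, so the next step gives (m, d) = (45, 9) again — its k=1 value — and the period has length 2.

[45; 10, 90]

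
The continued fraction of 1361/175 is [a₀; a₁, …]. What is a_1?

1

1361 = 7·175 + 136   →  a_0 = 7
175 = 1·136 + 39   →  a_1 = 1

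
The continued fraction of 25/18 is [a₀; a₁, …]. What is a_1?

25 = 1·18 + 7   →  a_0 = 1
18 = 2·7 + 4   →  a_1 = 2

2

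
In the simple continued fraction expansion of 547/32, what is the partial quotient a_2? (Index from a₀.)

547 = 17·32 + 3   →  a_0 = 17
32 = 10·3 + 2   →  a_1 = 10
3 = 1·2 + 1   →  a_2 = 1

1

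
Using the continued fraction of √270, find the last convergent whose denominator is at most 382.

√270 = [16; 2, 3, 6, 3, 2, 32, …] (period length 6).
Convergents:
  p_0/q_0 = 16/1
  p_1/q_1 = 33/2
  p_2/q_2 = 115/7
  p_3/q_3 = 723/44
  p_4/q_4 = 2284/139
  p_5/q_5 = 5291/322
  p_6/q_6 = 171596/10443
q_5 = 322 ≤ 382 < 10443 = q_6, so the answer is 5291/322.

5291/322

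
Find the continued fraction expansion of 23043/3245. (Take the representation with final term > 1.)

[7; 9, 1, 8, 2, 1, 2, 4]

23043 = 7×3245 + 328
3245 = 9×328 + 293
328 = 1×293 + 35
293 = 8×35 + 13
35 = 2×13 + 9
13 = 1×9 + 4
9 = 2×4 + 1
4 = 4×1 + 0  (stop)
So 23043/3245 = [7; 9, 1, 8, 2, 1, 2, 4].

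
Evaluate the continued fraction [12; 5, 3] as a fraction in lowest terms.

195/16

Fold from the inside: start with 3/1.
  5 + 1/3 = 16/3
  12 + 3/16 = 195/16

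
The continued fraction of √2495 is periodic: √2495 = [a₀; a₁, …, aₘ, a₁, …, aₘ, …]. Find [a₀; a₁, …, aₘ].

a₀ = ⌊√2495⌋ = 49.
With m₀=0, d₀=1 and mₖ₊₁ = dₖaₖ − mₖ, dₖ₊₁ = (n − mₖ₊₁²)/dₖ, aₖ₊₁ = ⌊(a₀+mₖ₊₁)/dₖ₊₁⌋:
  k=1: m=49, d=94, a=1
  k=2: m=45, d=5, a=18
  k=3: m=45, d=94, a=1
  k=4: m=49, d=1, a=98
d=1 and a=2a₀=98 at k=4, so the next step gives (m, d) = (49, 94) again — its k=1 value — and the period has length 4.

[49; 1, 18, 1, 98]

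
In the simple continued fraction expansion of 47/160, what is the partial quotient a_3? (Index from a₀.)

2

47 = 0·160 + 47   →  a_0 = 0
160 = 3·47 + 19   →  a_1 = 3
47 = 2·19 + 9   →  a_2 = 2
19 = 2·9 + 1   →  a_3 = 2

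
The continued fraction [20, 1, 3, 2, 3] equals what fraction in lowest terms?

Using pₖ = aₖpₖ₋₁ + pₖ₋₂ and qₖ = aₖqₖ₋₁ + qₖ₋₂:
  k=0: a=20, p=20, q=1
  k=1: a=1, p=21, q=1
  k=2: a=3, p=83, q=4
  k=3: a=2, p=187, q=9
  k=4: a=3, p=644, q=31

644/31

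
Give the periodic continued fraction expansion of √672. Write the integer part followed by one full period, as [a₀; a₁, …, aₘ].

a₀ = ⌊√672⌋ = 25.
With m₀=0, d₀=1 and mₖ₊₁ = dₖaₖ − mₖ, dₖ₊₁ = (n − mₖ₊₁²)/dₖ, aₖ₊₁ = ⌊(a₀+mₖ₊₁)/dₖ₊₁⌋:
  k=1: m=25, d=47, a=1
  k=2: m=22, d=4, a=11
  k=3: m=22, d=47, a=1
  k=4: m=25, d=1, a=50
d=1 and a=2a₀=50 at k=4, so the next step gives (m, d) = (25, 47) again — its k=1 value — and the period has length 4.

[25; 1, 11, 1, 50]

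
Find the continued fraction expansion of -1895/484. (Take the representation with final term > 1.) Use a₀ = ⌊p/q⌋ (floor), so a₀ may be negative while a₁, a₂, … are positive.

[-4; 11, 1, 4, 8]

-1895 = -4·484 + 41
484 = 11·41 + 33
41 = 1·33 + 8
33 = 4·8 + 1
8 = 8·1 + 0  (stop)
So -1895/484 = [-4; 11, 1, 4, 8].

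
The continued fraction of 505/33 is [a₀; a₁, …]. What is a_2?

3

505 = 15·33 + 10   →  a_0 = 15
33 = 3·10 + 3   →  a_1 = 3
10 = 3·3 + 1   →  a_2 = 3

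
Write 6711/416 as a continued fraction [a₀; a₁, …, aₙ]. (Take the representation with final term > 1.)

6711 = 16*416 + 55
416 = 7*55 + 31
55 = 1*31 + 24
31 = 1*24 + 7
24 = 3*7 + 3
7 = 2*3 + 1
3 = 3*1 + 0  (stop)
So 6711/416 = [16; 7, 1, 1, 3, 2, 3].

[16; 7, 1, 1, 3, 2, 3]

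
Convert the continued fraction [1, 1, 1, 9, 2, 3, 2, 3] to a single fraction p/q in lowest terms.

Using pₖ = aₖpₖ₋₁ + pₖ₋₂ and qₖ = aₖqₖ₋₁ + qₖ₋₂:
  k=0: a=1, p=1, q=1
  k=1: a=1, p=2, q=1
  k=2: a=1, p=3, q=2
  k=3: a=9, p=29, q=19
  k=4: a=2, p=61, q=40
  k=5: a=3, p=212, q=139
  k=6: a=2, p=485, q=318
  k=7: a=3, p=1667, q=1093

1667/1093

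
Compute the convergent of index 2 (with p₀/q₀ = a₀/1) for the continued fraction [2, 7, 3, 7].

Using pₖ = aₖpₖ₋₁ + pₖ₋₂, qₖ = aₖqₖ₋₁ + qₖ₋₂ (with p₋₁=1, p₋₂=0, q₋₁=0, q₋₂=1):
  k=0: a=2, p=2, q=1
  k=1: a=7, p=15, q=7
  k=2: a=3, p=47, q=22

47/22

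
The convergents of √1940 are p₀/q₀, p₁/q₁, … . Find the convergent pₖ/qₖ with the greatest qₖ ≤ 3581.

√1940 = [44; 22, 88, …] (period length 2).
Convergents:
  p_0/q_0 = 44/1
  p_1/q_1 = 969/22
  p_2/q_2 = 85316/1937
  p_3/q_3 = 1877921/42636
q_2 = 1937 ≤ 3581 < 42636 = q_3, so the answer is 85316/1937.

85316/1937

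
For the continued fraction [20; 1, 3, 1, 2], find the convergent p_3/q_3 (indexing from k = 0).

Using pₖ = aₖpₖ₋₁ + pₖ₋₂, qₖ = aₖqₖ₋₁ + qₖ₋₂ (with p₋₁=1, p₋₂=0, q₋₁=0, q₋₂=1):
  k=0: a=20, p=20, q=1
  k=1: a=1, p=21, q=1
  k=2: a=3, p=83, q=4
  k=3: a=1, p=104, q=5

104/5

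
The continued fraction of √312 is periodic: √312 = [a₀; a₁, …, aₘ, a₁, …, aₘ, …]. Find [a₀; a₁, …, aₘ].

a₀ = ⌊√312⌋ = 17.
With m₀=0, d₀=1 and mₖ₊₁ = dₖaₖ − mₖ, dₖ₊₁ = (n − mₖ₊₁²)/dₖ, aₖ₊₁ = ⌊(a₀+mₖ₊₁)/dₖ₊₁⌋:
  k=1: m=17, d=23, a=1
  k=2: m=6, d=12, a=1
  k=3: m=6, d=23, a=1
  k=4: m=17, d=1, a=34
d=1 and a=2a₀=34 at k=4, so the next step gives (m, d) = (17, 23) again — its k=1 value — and the period has length 4.

[17; 1, 1, 1, 34]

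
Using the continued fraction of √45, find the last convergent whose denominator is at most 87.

161/24

√45 = [6; 1, 2, 2, 2, 1, 12, …] (period length 6).
Convergents:
  p_0/q_0 = 6/1
  p_1/q_1 = 7/1
  p_2/q_2 = 20/3
  p_3/q_3 = 47/7
  p_4/q_4 = 114/17
  p_5/q_5 = 161/24
  p_6/q_6 = 2046/305
q_5 = 24 ≤ 87 < 305 = q_6, so the answer is 161/24.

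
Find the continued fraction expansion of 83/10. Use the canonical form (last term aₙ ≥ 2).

83 = 8*10 + 3
10 = 3*3 + 1
3 = 3*1 + 0  (stop)
So 83/10 = [8; 3, 3].

[8; 3, 3]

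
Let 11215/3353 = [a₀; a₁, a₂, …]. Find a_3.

9

11215 = 3·3353 + 1156   →  a_0 = 3
3353 = 2·1156 + 1041   →  a_1 = 2
1156 = 1·1041 + 115   →  a_2 = 1
1041 = 9·115 + 6   →  a_3 = 9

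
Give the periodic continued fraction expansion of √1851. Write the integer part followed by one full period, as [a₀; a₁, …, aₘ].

[43; 43, 86]

a₀ = ⌊√1851⌋ = 43.
With m₀=0, d₀=1 and mₖ₊₁ = dₖaₖ − mₖ, dₖ₊₁ = (n − mₖ₊₁²)/dₖ, aₖ₊₁ = ⌊(a₀+mₖ₊₁)/dₖ₊₁⌋:
  k=1: m=43, d=2, a=43
  k=2: m=43, d=1, a=86
d=1 and a=2a₀=86 at k=2, so the next step gives (m, d) = (43, 2) again — its k=1 value — and the period has length 2.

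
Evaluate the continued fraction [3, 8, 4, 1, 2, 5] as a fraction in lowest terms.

Using pₖ = aₖpₖ₋₁ + pₖ₋₂ and qₖ = aₖqₖ₋₁ + qₖ₋₂:
  k=0: a=3, p=3, q=1
  k=1: a=8, p=25, q=8
  k=2: a=4, p=103, q=33
  k=3: a=1, p=128, q=41
  k=4: a=2, p=359, q=115
  k=5: a=5, p=1923, q=616

1923/616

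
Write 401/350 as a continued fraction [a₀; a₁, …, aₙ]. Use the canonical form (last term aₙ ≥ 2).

401 = 1×350 + 51
350 = 6×51 + 44
51 = 1×44 + 7
44 = 6×7 + 2
7 = 3×2 + 1
2 = 2×1 + 0  (stop)
So 401/350 = [1; 6, 1, 6, 3, 2].

[1; 6, 1, 6, 3, 2]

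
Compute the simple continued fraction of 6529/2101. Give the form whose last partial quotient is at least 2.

6529 = 3·2101 + 226
2101 = 9·226 + 67
226 = 3·67 + 25
67 = 2·25 + 17
25 = 1·17 + 8
17 = 2·8 + 1
8 = 8·1 + 0  (stop)
So 6529/2101 = [3; 9, 3, 2, 1, 2, 8].

[3; 9, 3, 2, 1, 2, 8]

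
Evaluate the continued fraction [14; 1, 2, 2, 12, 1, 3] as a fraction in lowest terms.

Fold from the inside: start with 3/1.
  1 + 1/3 = 4/3
  12 + 3/4 = 51/4
  2 + 4/51 = 106/51
  2 + 51/106 = 263/106
  1 + 106/263 = 369/263
  14 + 263/369 = 5429/369

5429/369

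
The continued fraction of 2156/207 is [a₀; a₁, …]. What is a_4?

2156 = 10·207 + 86   →  a_0 = 10
207 = 2·86 + 35   →  a_1 = 2
86 = 2·35 + 16   →  a_2 = 2
35 = 2·16 + 3   →  a_3 = 2
16 = 5·3 + 1   →  a_4 = 5

5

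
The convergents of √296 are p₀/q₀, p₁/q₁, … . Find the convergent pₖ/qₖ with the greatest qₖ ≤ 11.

√296 = [17; 4, 1, 7, 1, 4, 34, …] (period length 6).
Convergents:
  p_0/q_0 = 17/1
  p_1/q_1 = 69/4
  p_2/q_2 = 86/5
  p_3/q_3 = 671/39
q_2 = 5 ≤ 11 < 39 = q_3, so the answer is 86/5.

86/5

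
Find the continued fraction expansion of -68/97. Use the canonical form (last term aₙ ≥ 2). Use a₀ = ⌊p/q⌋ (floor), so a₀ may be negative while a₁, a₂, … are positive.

[-1; 3, 2, 1, 9]

-68 = -1×97 + 29
97 = 3×29 + 10
29 = 2×10 + 9
10 = 1×9 + 1
9 = 9×1 + 0  (stop)
So -68/97 = [-1; 3, 2, 1, 9].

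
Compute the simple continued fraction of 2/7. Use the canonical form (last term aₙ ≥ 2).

2 = 0*7 + 2
7 = 3*2 + 1
2 = 2*1 + 0  (stop)
So 2/7 = [0; 3, 2].

[0; 3, 2]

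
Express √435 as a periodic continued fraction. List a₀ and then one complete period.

[20; 1, 5, 1, 40]

a₀ = ⌊√435⌋ = 20.
With m₀=0, d₀=1 and mₖ₊₁ = dₖaₖ − mₖ, dₖ₊₁ = (n − mₖ₊₁²)/dₖ, aₖ₊₁ = ⌊(a₀+mₖ₊₁)/dₖ₊₁⌋:
  k=1: m=20, d=35, a=1
  k=2: m=15, d=6, a=5
  k=3: m=15, d=35, a=1
  k=4: m=20, d=1, a=40
d=1 and a=2a₀=40 at k=4, so the next step gives (m, d) = (20, 35) again — its k=1 value — and the period has length 4.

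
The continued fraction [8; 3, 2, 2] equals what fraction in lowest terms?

Fold from the inside: start with 2/1.
  2 + 1/2 = 5/2
  3 + 2/5 = 17/5
  8 + 5/17 = 141/17

141/17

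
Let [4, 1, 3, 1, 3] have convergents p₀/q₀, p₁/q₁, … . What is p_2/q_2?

Using pₖ = aₖpₖ₋₁ + pₖ₋₂, qₖ = aₖqₖ₋₁ + qₖ₋₂ (with p₋₁=1, p₋₂=0, q₋₁=0, q₋₂=1):
  k=0: a=4, p=4, q=1
  k=1: a=1, p=5, q=1
  k=2: a=3, p=19, q=4

19/4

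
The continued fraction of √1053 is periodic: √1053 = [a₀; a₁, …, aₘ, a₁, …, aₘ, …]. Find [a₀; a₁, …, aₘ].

a₀ = ⌊√1053⌋ = 32.

[32; 2, 4, 2, 64]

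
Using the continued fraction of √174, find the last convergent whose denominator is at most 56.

277/21

√174 = [13; 5, 4, 5, 26, …] (period length 4).
Convergents:
  p_0/q_0 = 13/1
  p_1/q_1 = 66/5
  p_2/q_2 = 277/21
  p_3/q_3 = 1451/110
q_2 = 21 ≤ 56 < 110 = q_3, so the answer is 277/21.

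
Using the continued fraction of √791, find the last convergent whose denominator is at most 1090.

√791 = [28; 8, 56, …] (period length 2).
Convergents:
  p_0/q_0 = 28/1
  p_1/q_1 = 225/8
  p_2/q_2 = 12628/449
  p_3/q_3 = 101249/3600
q_2 = 449 ≤ 1090 < 3600 = q_3, so the answer is 12628/449.

12628/449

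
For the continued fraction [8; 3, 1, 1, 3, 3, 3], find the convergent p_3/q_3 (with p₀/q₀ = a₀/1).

Using pₖ = aₖpₖ₋₁ + pₖ₋₂, qₖ = aₖqₖ₋₁ + qₖ₋₂ (with p₋₁=1, p₋₂=0, q₋₁=0, q₋₂=1):
  k=0: a=8, p=8, q=1
  k=1: a=3, p=25, q=3
  k=2: a=1, p=33, q=4
  k=3: a=1, p=58, q=7

58/7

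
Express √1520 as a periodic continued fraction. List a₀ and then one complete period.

[38; 1, 76]

a₀ = ⌊√1520⌋ = 38.
With m₀=0, d₀=1 and mₖ₊₁ = dₖaₖ − mₖ, dₖ₊₁ = (n − mₖ₊₁²)/dₖ, aₖ₊₁ = ⌊(a₀+mₖ₊₁)/dₖ₊₁⌋:
  k=1: m=38, d=76, a=1
  k=2: m=38, d=1, a=76
d=1 and a=2a₀=76 at k=2, so the next step gives (m, d) = (38, 76) again — its k=1 value — and the period has length 2.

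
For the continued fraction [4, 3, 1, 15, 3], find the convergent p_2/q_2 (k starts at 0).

17/4

Using pₖ = aₖpₖ₋₁ + pₖ₋₂, qₖ = aₖqₖ₋₁ + qₖ₋₂ (with p₋₁=1, p₋₂=0, q₋₁=0, q₋₂=1):
  k=0: a=4, p=4, q=1
  k=1: a=3, p=13, q=3
  k=2: a=1, p=17, q=4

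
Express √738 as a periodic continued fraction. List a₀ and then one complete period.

a₀ = ⌊√738⌋ = 27.

[27; 6, 54]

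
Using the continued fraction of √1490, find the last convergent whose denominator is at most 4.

√1490 = [38; 1, 1, 1, 1, 76, …] (period length 5).
Convergents:
  p_0/q_0 = 38/1
  p_1/q_1 = 39/1
  p_2/q_2 = 77/2
  p_3/q_3 = 116/3
  p_4/q_4 = 193/5
q_3 = 3 ≤ 4 < 5 = q_4, so the answer is 116/3.

116/3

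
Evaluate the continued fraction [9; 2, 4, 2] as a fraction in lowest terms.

189/20

Using pₖ = aₖpₖ₋₁ + pₖ₋₂ and qₖ = aₖqₖ₋₁ + qₖ₋₂:
  k=0: a=9, p=9, q=1
  k=1: a=2, p=19, q=2
  k=2: a=4, p=85, q=9
  k=3: a=2, p=189, q=20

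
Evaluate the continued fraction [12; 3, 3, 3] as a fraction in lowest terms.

406/33

Using pₖ = aₖpₖ₋₁ + pₖ₋₂ and qₖ = aₖqₖ₋₁ + qₖ₋₂:
  k=0: a=12, p=12, q=1
  k=1: a=3, p=37, q=3
  k=2: a=3, p=123, q=10
  k=3: a=3, p=406, q=33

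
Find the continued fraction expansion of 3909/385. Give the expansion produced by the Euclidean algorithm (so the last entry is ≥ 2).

[10; 6, 1, 1, 9, 3]

3909 = 10×385 + 59
385 = 6×59 + 31
59 = 1×31 + 28
31 = 1×28 + 3
28 = 9×3 + 1
3 = 3×1 + 0  (stop)
So 3909/385 = [10; 6, 1, 1, 9, 3].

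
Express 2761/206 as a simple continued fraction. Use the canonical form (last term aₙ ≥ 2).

[13; 2, 2, 13, 3]

2761 = 13*206 + 83
206 = 2*83 + 40
83 = 2*40 + 3
40 = 13*3 + 1
3 = 3*1 + 0  (stop)
So 2761/206 = [13; 2, 2, 13, 3].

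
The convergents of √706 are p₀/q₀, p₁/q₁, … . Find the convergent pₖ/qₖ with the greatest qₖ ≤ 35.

186/7

√706 = [26; 1, 1, 3, 26, 3, 1, 1, 52, …] (period length 8).
Convergents:
  p_0/q_0 = 26/1
  p_1/q_1 = 27/1
  p_2/q_2 = 53/2
  p_3/q_3 = 186/7
  p_4/q_4 = 4889/184
q_3 = 7 ≤ 35 < 184 = q_4, so the answer is 186/7.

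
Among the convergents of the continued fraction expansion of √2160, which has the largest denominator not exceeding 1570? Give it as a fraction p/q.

√2160 = [46; 2, 9, 1, 4, 1, 9, 2, 92, …] (period length 8).
Convergents:
  p_0/q_0 = 46/1
  p_1/q_1 = 93/2
  p_2/q_2 = 883/19
  p_3/q_3 = 976/21
  p_4/q_4 = 4787/103
  p_5/q_5 = 5763/124
  p_6/q_6 = 56654/1219
  p_7/q_7 = 119071/2562
q_6 = 1219 ≤ 1570 < 2562 = q_7, so the answer is 56654/1219.

56654/1219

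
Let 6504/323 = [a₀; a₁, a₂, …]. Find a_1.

7

6504 = 20·323 + 44   →  a_0 = 20
323 = 7·44 + 15   →  a_1 = 7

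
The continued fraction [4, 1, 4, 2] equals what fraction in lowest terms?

Using pₖ = aₖpₖ₋₁ + pₖ₋₂ and qₖ = aₖqₖ₋₁ + qₖ₋₂:
  k=0: a=4, p=4, q=1
  k=1: a=1, p=5, q=1
  k=2: a=4, p=24, q=5
  k=3: a=2, p=53, q=11

53/11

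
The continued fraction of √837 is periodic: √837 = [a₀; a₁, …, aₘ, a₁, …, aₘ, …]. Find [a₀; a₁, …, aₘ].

[28; 1, 13, 2, 13, 1, 56]

a₀ = ⌊√837⌋ = 28.
With m₀=0, d₀=1 and mₖ₊₁ = dₖaₖ − mₖ, dₖ₊₁ = (n − mₖ₊₁²)/dₖ, aₖ₊₁ = ⌊(a₀+mₖ₊₁)/dₖ₊₁⌋:
  k=1: m=28, d=53, a=1
  k=2: m=25, d=4, a=13
  k=3: m=27, d=27, a=2
  k=4: m=27, d=4, a=13
  k=5: m=25, d=53, a=1
  k=6: m=28, d=1, a=56
d=1 and a=2a₀=56 at k=6, so the next step gives (m, d) = (28, 53) again — its k=1 value — and the period has length 6.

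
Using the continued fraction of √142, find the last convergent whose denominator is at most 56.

143/12

√142 = [11; 1, 10, 1, 22, …] (period length 4).
Convergents:
  p_0/q_0 = 11/1
  p_1/q_1 = 12/1
  p_2/q_2 = 131/11
  p_3/q_3 = 143/12
  p_4/q_4 = 3277/275
q_3 = 12 ≤ 56 < 275 = q_4, so the answer is 143/12.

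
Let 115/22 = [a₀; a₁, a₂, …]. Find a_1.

4

115 = 5·22 + 5   →  a_0 = 5
22 = 4·5 + 2   →  a_1 = 4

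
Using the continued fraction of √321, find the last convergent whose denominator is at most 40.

√321 = [17; 1, 10, 1, 34, …] (period length 4).
Convergents:
  p_0/q_0 = 17/1
  p_1/q_1 = 18/1
  p_2/q_2 = 197/11
  p_3/q_3 = 215/12
  p_4/q_4 = 7507/419
q_3 = 12 ≤ 40 < 419 = q_4, so the answer is 215/12.

215/12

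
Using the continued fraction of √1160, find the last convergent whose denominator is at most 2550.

√1160 = [34; 17, 68, …] (period length 2).
Convergents:
  p_0/q_0 = 34/1
  p_1/q_1 = 579/17
  p_2/q_2 = 39406/1157
  p_3/q_3 = 670481/19686
q_2 = 1157 ≤ 2550 < 19686 = q_3, so the answer is 39406/1157.

39406/1157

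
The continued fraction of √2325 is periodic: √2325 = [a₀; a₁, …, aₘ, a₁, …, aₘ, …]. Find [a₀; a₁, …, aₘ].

[48; 4, 1, 1, 2, 1, 1, 4, 96]

a₀ = ⌊√2325⌋ = 48.
With m₀=0, d₀=1 and mₖ₊₁ = dₖaₖ − mₖ, dₖ₊₁ = (n − mₖ₊₁²)/dₖ, aₖ₊₁ = ⌊(a₀+mₖ₊₁)/dₖ₊₁⌋:
  k=1: m=48, d=21, a=4
  k=2: m=36, d=49, a=1
  k=3: m=13, d=44, a=1
  k=4: m=31, d=31, a=2
  k=5: m=31, d=44, a=1
  k=6: m=13, d=49, a=1
  k=7: m=36, d=21, a=4
  k=8: m=48, d=1, a=96
d=1 and a=2a₀=96 at k=8, so the next step gives (m, d) = (48, 21) again — its k=1 value — and the period has length 8.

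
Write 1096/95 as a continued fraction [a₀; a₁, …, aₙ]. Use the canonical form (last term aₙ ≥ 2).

[11; 1, 1, 6, 3, 2]

1096 = 11*95 + 51
95 = 1*51 + 44
51 = 1*44 + 7
44 = 6*7 + 2
7 = 3*2 + 1
2 = 2*1 + 0  (stop)
So 1096/95 = [11; 1, 1, 6, 3, 2].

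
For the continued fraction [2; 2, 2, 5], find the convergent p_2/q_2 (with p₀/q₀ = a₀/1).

Using pₖ = aₖpₖ₋₁ + pₖ₋₂, qₖ = aₖqₖ₋₁ + qₖ₋₂ (with p₋₁=1, p₋₂=0, q₋₁=0, q₋₂=1):
  k=0: a=2, p=2, q=1
  k=1: a=2, p=5, q=2
  k=2: a=2, p=12, q=5

12/5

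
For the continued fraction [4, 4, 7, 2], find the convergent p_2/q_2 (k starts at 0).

Using pₖ = aₖpₖ₋₁ + pₖ₋₂, qₖ = aₖqₖ₋₁ + qₖ₋₂ (with p₋₁=1, p₋₂=0, q₋₁=0, q₋₂=1):
  k=0: a=4, p=4, q=1
  k=1: a=4, p=17, q=4
  k=2: a=7, p=123, q=29

123/29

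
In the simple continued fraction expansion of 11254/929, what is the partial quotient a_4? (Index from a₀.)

4

11254 = 12·929 + 106   →  a_0 = 12
929 = 8·106 + 81   →  a_1 = 8
106 = 1·81 + 25   →  a_2 = 1
81 = 3·25 + 6   →  a_3 = 3
25 = 4·6 + 1   →  a_4 = 4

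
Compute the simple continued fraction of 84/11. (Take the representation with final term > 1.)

84 = 7*11 + 7
11 = 1*7 + 4
7 = 1*4 + 3
4 = 1*3 + 1
3 = 3*1 + 0  (stop)
So 84/11 = [7; 1, 1, 1, 3].

[7; 1, 1, 1, 3]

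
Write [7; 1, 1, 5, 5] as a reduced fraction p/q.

430/57

Using pₖ = aₖpₖ₋₁ + pₖ₋₂ and qₖ = aₖqₖ₋₁ + qₖ₋₂:
  k=0: a=7, p=7, q=1
  k=1: a=1, p=8, q=1
  k=2: a=1, p=15, q=2
  k=3: a=5, p=83, q=11
  k=4: a=5, p=430, q=57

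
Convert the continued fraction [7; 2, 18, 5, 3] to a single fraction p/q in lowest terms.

4477/598

Using pₖ = aₖpₖ₋₁ + pₖ₋₂ and qₖ = aₖqₖ₋₁ + qₖ₋₂:
  k=0: a=7, p=7, q=1
  k=1: a=2, p=15, q=2
  k=2: a=18, p=277, q=37
  k=3: a=5, p=1400, q=187
  k=4: a=3, p=4477, q=598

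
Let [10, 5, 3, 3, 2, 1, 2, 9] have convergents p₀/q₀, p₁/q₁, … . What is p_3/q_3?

540/53

Using pₖ = aₖpₖ₋₁ + pₖ₋₂, qₖ = aₖqₖ₋₁ + qₖ₋₂ (with p₋₁=1, p₋₂=0, q₋₁=0, q₋₂=1):
  k=0: a=10, p=10, q=1
  k=1: a=5, p=51, q=5
  k=2: a=3, p=163, q=16
  k=3: a=3, p=540, q=53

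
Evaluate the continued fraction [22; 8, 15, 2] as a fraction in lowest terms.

5531/250

Using pₖ = aₖpₖ₋₁ + pₖ₋₂ and qₖ = aₖqₖ₋₁ + qₖ₋₂:
  k=0: a=22, p=22, q=1
  k=1: a=8, p=177, q=8
  k=2: a=15, p=2677, q=121
  k=3: a=2, p=5531, q=250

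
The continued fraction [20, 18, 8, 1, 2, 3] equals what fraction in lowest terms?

31607/1576

Using pₖ = aₖpₖ₋₁ + pₖ₋₂ and qₖ = aₖqₖ₋₁ + qₖ₋₂:
  k=0: a=20, p=20, q=1
  k=1: a=18, p=361, q=18
  k=2: a=8, p=2908, q=145
  k=3: a=1, p=3269, q=163
  k=4: a=2, p=9446, q=471
  k=5: a=3, p=31607, q=1576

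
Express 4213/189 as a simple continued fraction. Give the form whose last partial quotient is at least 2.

4213 = 22*189 + 55
189 = 3*55 + 24
55 = 2*24 + 7
24 = 3*7 + 3
7 = 2*3 + 1
3 = 3*1 + 0  (stop)
So 4213/189 = [22; 3, 2, 3, 2, 3].

[22; 3, 2, 3, 2, 3]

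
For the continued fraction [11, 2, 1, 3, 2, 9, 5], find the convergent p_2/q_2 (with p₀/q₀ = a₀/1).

Using pₖ = aₖpₖ₋₁ + pₖ₋₂, qₖ = aₖqₖ₋₁ + qₖ₋₂ (with p₋₁=1, p₋₂=0, q₋₁=0, q₋₂=1):
  k=0: a=11, p=11, q=1
  k=1: a=2, p=23, q=2
  k=2: a=1, p=34, q=3

34/3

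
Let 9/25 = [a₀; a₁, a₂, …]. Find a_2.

9 = 0·25 + 9   →  a_0 = 0
25 = 2·9 + 7   →  a_1 = 2
9 = 1·7 + 2   →  a_2 = 1

1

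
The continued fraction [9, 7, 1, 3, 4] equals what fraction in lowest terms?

1205/132

Using pₖ = aₖpₖ₋₁ + pₖ₋₂ and qₖ = aₖqₖ₋₁ + qₖ₋₂:
  k=0: a=9, p=9, q=1
  k=1: a=7, p=64, q=7
  k=2: a=1, p=73, q=8
  k=3: a=3, p=283, q=31
  k=4: a=4, p=1205, q=132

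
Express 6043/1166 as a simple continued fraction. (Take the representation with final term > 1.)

6043 = 5·1166 + 213
1166 = 5·213 + 101
213 = 2·101 + 11
101 = 9·11 + 2
11 = 5·2 + 1
2 = 2·1 + 0  (stop)
So 6043/1166 = [5; 5, 2, 9, 5, 2].

[5; 5, 2, 9, 5, 2]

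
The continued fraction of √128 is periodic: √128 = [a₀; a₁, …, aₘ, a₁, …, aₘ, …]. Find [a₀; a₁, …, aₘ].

a₀ = ⌊√128⌋ = 11.

[11; 3, 5, 3, 22]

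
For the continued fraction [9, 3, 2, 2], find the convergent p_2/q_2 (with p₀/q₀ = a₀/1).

65/7

Using pₖ = aₖpₖ₋₁ + pₖ₋₂, qₖ = aₖqₖ₋₁ + qₖ₋₂ (with p₋₁=1, p₋₂=0, q₋₁=0, q₋₂=1):
  k=0: a=9, p=9, q=1
  k=1: a=3, p=28, q=3
  k=2: a=2, p=65, q=7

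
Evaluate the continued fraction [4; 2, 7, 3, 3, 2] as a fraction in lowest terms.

Using pₖ = aₖpₖ₋₁ + pₖ₋₂ and qₖ = aₖqₖ₋₁ + qₖ₋₂:
  k=0: a=4, p=4, q=1
  k=1: a=2, p=9, q=2
  k=2: a=7, p=67, q=15
  k=3: a=3, p=210, q=47
  k=4: a=3, p=697, q=156
  k=5: a=2, p=1604, q=359

1604/359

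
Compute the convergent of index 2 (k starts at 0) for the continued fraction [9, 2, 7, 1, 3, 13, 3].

Using pₖ = aₖpₖ₋₁ + pₖ₋₂, qₖ = aₖqₖ₋₁ + qₖ₋₂ (with p₋₁=1, p₋₂=0, q₋₁=0, q₋₂=1):
  k=0: a=9, p=9, q=1
  k=1: a=2, p=19, q=2
  k=2: a=7, p=142, q=15

142/15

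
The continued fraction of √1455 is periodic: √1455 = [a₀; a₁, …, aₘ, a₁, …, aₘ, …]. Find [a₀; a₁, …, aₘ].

[38; 6, 1, 11, 1, 6, 76]

a₀ = ⌊√1455⌋ = 38.
With m₀=0, d₀=1 and mₖ₊₁ = dₖaₖ − mₖ, dₖ₊₁ = (n − mₖ₊₁²)/dₖ, aₖ₊₁ = ⌊(a₀+mₖ₊₁)/dₖ₊₁⌋:
  k=1: m=38, d=11, a=6
  k=2: m=28, d=61, a=1
  k=3: m=33, d=6, a=11
  k=4: m=33, d=61, a=1
  k=5: m=28, d=11, a=6
  k=6: m=38, d=1, a=76
d=1 and a=2a₀=76 at k=6, so the next step gives (m, d) = (38, 11) again — its k=1 value — and the period has length 6.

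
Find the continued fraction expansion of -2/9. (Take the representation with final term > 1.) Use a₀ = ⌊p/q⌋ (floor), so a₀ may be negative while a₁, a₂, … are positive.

-2 = -1×9 + 7
9 = 1×7 + 2
7 = 3×2 + 1
2 = 2×1 + 0  (stop)
So -2/9 = [-1; 1, 3, 2].

[-1; 1, 3, 2]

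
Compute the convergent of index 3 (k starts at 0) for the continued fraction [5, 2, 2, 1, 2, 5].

38/7

Using pₖ = aₖpₖ₋₁ + pₖ₋₂, qₖ = aₖqₖ₋₁ + qₖ₋₂ (with p₋₁=1, p₋₂=0, q₋₁=0, q₋₂=1):
  k=0: a=5, p=5, q=1
  k=1: a=2, p=11, q=2
  k=2: a=2, p=27, q=5
  k=3: a=1, p=38, q=7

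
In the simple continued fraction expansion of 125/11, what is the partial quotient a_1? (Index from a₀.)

2

125 = 11·11 + 4   →  a_0 = 11
11 = 2·4 + 3   →  a_1 = 2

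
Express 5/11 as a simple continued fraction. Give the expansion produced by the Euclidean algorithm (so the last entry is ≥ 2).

5 = 0×11 + 5
11 = 2×5 + 1
5 = 5×1 + 0  (stop)
So 5/11 = [0; 2, 5].

[0; 2, 5]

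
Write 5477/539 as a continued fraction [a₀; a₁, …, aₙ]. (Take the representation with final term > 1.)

5477 = 10×539 + 87
539 = 6×87 + 17
87 = 5×17 + 2
17 = 8×2 + 1
2 = 2×1 + 0  (stop)
So 5477/539 = [10; 6, 5, 8, 2].

[10; 6, 5, 8, 2]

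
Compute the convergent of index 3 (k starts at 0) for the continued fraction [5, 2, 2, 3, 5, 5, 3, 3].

92/17

Using pₖ = aₖpₖ₋₁ + pₖ₋₂, qₖ = aₖqₖ₋₁ + qₖ₋₂ (with p₋₁=1, p₋₂=0, q₋₁=0, q₋₂=1):
  k=0: a=5, p=5, q=1
  k=1: a=2, p=11, q=2
  k=2: a=2, p=27, q=5
  k=3: a=3, p=92, q=17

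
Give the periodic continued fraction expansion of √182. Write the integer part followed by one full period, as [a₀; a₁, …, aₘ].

a₀ = ⌊√182⌋ = 13.
With m₀=0, d₀=1 and mₖ₊₁ = dₖaₖ − mₖ, dₖ₊₁ = (n − mₖ₊₁²)/dₖ, aₖ₊₁ = ⌊(a₀+mₖ₊₁)/dₖ₊₁⌋:
  k=1: m=13, d=13, a=2
  k=2: m=13, d=1, a=26
d=1 and a=2a₀=26 at k=2, so the next step gives (m, d) = (13, 13) again — its k=1 value — and the period has length 2.

[13; 2, 26]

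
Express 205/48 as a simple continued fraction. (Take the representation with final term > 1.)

[4; 3, 1, 2, 4]

205 = 4×48 + 13
48 = 3×13 + 9
13 = 1×9 + 4
9 = 2×4 + 1
4 = 4×1 + 0  (stop)
So 205/48 = [4; 3, 1, 2, 4].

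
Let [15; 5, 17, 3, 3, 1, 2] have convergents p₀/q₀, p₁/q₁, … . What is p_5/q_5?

Using pₖ = aₖpₖ₋₁ + pₖ₋₂, qₖ = aₖqₖ₋₁ + qₖ₋₂ (with p₋₁=1, p₋₂=0, q₋₁=0, q₋₂=1):
  k=0: a=15, p=15, q=1
  k=1: a=5, p=76, q=5
  k=2: a=17, p=1307, q=86
  k=3: a=3, p=3997, q=263
  k=4: a=3, p=13298, q=875
  k=5: a=1, p=17295, q=1138

17295/1138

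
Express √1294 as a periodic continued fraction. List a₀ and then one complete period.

a₀ = ⌊√1294⌋ = 35.
With m₀=0, d₀=1 and mₖ₊₁ = dₖaₖ − mₖ, dₖ₊₁ = (n − mₖ₊₁²)/dₖ, aₖ₊₁ = ⌊(a₀+mₖ₊₁)/dₖ₊₁⌋:
  k=1: m=35, d=69, a=1
  k=2: m=34, d=2, a=34
  k=3: m=34, d=69, a=1
  k=4: m=35, d=1, a=70
d=1 and a=2a₀=70 at k=4, so the next step gives (m, d) = (35, 69) again — its k=1 value — and the period has length 4.

[35; 1, 34, 1, 70]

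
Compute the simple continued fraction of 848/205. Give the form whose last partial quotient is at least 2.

[4; 7, 3, 9]

848 = 4·205 + 28
205 = 7·28 + 9
28 = 3·9 + 1
9 = 9·1 + 0  (stop)
So 848/205 = [4; 7, 3, 9].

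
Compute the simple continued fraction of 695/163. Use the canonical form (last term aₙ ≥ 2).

[4; 3, 1, 3, 1, 3, 2]

695 = 4×163 + 43
163 = 3×43 + 34
43 = 1×34 + 9
34 = 3×9 + 7
9 = 1×7 + 2
7 = 3×2 + 1
2 = 2×1 + 0  (stop)
So 695/163 = [4; 3, 1, 3, 1, 3, 2].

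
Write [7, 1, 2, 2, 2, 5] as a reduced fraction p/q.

Using pₖ = aₖpₖ₋₁ + pₖ₋₂ and qₖ = aₖqₖ₋₁ + qₖ₋₂:
  k=0: a=7, p=7, q=1
  k=1: a=1, p=8, q=1
  k=2: a=2, p=23, q=3
  k=3: a=2, p=54, q=7
  k=4: a=2, p=131, q=17
  k=5: a=5, p=709, q=92

709/92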